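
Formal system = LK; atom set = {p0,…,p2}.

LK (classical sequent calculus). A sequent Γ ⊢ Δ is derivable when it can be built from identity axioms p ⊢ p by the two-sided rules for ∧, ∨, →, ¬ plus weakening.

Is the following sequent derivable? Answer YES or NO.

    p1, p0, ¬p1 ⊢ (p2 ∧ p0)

Proof tree:
[¬L] p1, p0, ¬p1 ⊢ (p2 ∧ p0)
  [∧R] p1, p0 ⊢ p1, (p2 ∧ p0)
    [WR] p1 ⊢ p1, p2
      [Ax] p1 ⊢ p1
    [Ax] p0 ⊢ p0

Result: YES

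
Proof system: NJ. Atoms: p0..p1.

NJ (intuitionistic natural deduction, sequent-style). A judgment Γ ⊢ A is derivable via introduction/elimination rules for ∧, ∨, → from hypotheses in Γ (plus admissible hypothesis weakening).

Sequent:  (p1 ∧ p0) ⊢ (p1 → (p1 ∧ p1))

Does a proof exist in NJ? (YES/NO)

Derivation (root first):
[→I] (p1 ∧ p0) ⊢ (p1 → (p1 ∧ p1))
  [Wk] p1, (p1 ∧ p0) ⊢ (p1 ∧ p1)
    [∧I] p1 ⊢ (p1 ∧ p1)
      [Ax] p1 ⊢ p1
      [Ax] p1 ⊢ p1

Result: YES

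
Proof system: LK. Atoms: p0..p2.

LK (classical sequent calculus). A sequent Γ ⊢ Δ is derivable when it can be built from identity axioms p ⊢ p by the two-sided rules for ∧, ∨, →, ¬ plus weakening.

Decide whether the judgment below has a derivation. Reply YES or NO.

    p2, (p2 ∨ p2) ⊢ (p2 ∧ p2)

Derivation trace:
[∧R] p2, (p2 ∨ p2) ⊢ (p2 ∧ p2)
  [∨L] (p2 ∨ p2) ⊢ p2
    [Ax] p2 ⊢ p2
    [Ax] p2 ⊢ p2
  [Ax] p2 ⊢ p2

Result: YES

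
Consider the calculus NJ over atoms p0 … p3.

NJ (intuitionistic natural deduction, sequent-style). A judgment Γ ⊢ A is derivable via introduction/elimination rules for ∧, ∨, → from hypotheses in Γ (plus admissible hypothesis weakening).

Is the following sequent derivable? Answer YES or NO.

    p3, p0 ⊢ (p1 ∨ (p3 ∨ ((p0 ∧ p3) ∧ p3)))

Derivation trace:
[∨I₂] p3, p0 ⊢ (p1 ∨ (p3 ∨ ((p0 ∧ p3) ∧ p3)))
  [∨I₂] p3, p0 ⊢ (p3 ∨ ((p0 ∧ p3) ∧ p3))
    [∧I] p3, p0 ⊢ ((p0 ∧ p3) ∧ p3)
      [∧I] p3, p0 ⊢ (p0 ∧ p3)
        [Ax] p0 ⊢ p0
        [Ax] p3 ⊢ p3
      [Ax] p3 ⊢ p3

Result: YES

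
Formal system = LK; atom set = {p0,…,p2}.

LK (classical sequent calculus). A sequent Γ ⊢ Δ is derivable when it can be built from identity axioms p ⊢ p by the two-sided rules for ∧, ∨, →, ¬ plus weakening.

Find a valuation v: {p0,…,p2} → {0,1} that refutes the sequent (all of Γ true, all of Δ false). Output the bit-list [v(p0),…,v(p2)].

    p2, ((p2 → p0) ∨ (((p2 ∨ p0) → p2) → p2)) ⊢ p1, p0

Search for a countermodel by truth-table:
  v=000: Γ:[p2=F, ((p2 → p0) ∨ (((p2 ∨ p0) → p2) → p2))=T] Δ:[p1=F, p0=F] refutes=False
  v=001: Γ:[p2=T, ((p2 → p0) ∨ (((p2 ∨ p0) → p2) → p2))=T] Δ:[p1=F, p0=F] refutes=True  ← countermodel

Result: [0, 0, 1]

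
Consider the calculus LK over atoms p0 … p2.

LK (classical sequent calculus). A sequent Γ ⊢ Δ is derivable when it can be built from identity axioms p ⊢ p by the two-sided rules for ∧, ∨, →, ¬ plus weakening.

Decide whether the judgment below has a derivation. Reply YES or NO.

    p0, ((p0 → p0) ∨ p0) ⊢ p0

Proof tree:
[∨L] p0, ((p0 → p0) ∨ p0) ⊢ p0
  [→L] p0, (p0 → p0) ⊢ p0
    [Ax] p0 ⊢ p0
    [Ax] p0 ⊢ p0
  [Ax] p0 ⊢ p0

Result: YES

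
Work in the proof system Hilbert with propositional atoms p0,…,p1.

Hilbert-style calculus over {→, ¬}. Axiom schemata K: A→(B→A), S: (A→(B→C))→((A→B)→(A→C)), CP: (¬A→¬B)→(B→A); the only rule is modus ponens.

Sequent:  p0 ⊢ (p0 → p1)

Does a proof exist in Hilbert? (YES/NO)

Enumerate valuations to refute Γ ⊢ Δ:
  v=00: Γ:[p0=F] Δ:[(p0 → p1)=T] refutes=False
  v=01: Γ:[p0=F] Δ:[(p0 → p1)=T] refutes=False
  v=10: Γ:[p0=T] Δ:[(p0 → p1)=F] refutes=True  ← countermodel

Result: NO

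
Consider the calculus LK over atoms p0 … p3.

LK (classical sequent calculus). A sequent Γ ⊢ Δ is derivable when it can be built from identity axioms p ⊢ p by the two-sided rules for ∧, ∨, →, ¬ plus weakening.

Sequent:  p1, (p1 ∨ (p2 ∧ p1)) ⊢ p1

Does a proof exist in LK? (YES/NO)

Proof tree:
[∨L] p1, (p1 ∨ (p2 ∧ p1)) ⊢ p1
  [WL] p1, p1 ⊢ p1
    [Ax] p1 ⊢ p1
  [∧L] p1, (p2 ∧ p1) ⊢ p1
    [WL] p1, p1, p2 ⊢ p1
      [WL] p1, p1 ⊢ p1
        [Ax] p1 ⊢ p1

Result: YES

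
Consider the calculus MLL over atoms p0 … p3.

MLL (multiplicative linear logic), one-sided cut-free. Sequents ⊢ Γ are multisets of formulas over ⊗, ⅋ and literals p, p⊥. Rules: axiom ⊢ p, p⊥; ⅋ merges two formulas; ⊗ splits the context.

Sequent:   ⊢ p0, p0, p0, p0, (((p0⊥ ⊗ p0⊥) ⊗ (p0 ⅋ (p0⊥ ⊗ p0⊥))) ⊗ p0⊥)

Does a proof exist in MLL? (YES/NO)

Derivation trace:
[⊗]  ⊢ p0, p0, p0, p0, (((p0⊥ ⊗ p0⊥) ⊗ (p0 ⅋ (p0⊥ ⊗ p0⊥))) ⊗ p0⊥)
  [⊗]  ⊢ p0, p0, p0, ((p0⊥ ⊗ p0⊥) ⊗ (p0 ⅋ (p0⊥ ⊗ p0⊥)))
    [⊗]  ⊢ p0, p0, (p0⊥ ⊗ p0⊥)
      [Ax]  ⊢ p0, p0⊥
      [Ax]  ⊢ p0, p0⊥
    [⅋]  ⊢ p0, (p0 ⅋ (p0⊥ ⊗ p0⊥))
      [⊗]  ⊢ p0, p0, (p0⊥ ⊗ p0⊥)
        [Ax]  ⊢ p0, p0⊥
        [Ax]  ⊢ p0, p0⊥
  [Ax]  ⊢ p0, p0⊥

Result: YES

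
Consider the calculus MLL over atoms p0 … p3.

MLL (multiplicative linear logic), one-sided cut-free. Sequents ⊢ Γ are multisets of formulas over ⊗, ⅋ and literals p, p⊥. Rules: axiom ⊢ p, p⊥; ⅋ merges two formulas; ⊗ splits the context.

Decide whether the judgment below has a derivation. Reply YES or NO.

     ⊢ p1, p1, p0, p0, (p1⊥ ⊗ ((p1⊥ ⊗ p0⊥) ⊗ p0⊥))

Derivation (root first):
[⊗]  ⊢ p1, p1, p0, p0, (p1⊥ ⊗ ((p1⊥ ⊗ p0⊥) ⊗ p0⊥))
  [Ax]  ⊢ p1, p1⊥
  [⊗]  ⊢ p1, p0, p0, ((p1⊥ ⊗ p0⊥) ⊗ p0⊥)
    [⊗]  ⊢ p1, p0, (p1⊥ ⊗ p0⊥)
      [Ax]  ⊢ p1, p1⊥
      [Ax]  ⊢ p0, p0⊥
    [Ax]  ⊢ p0, p0⊥

Result: YES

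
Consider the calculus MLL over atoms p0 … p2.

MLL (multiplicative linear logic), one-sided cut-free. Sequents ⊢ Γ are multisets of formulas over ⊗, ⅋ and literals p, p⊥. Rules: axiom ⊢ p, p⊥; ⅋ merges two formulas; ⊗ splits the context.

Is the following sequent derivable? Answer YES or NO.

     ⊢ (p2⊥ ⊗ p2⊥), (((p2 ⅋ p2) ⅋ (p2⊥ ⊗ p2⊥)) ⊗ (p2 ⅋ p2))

Derivation trace:
[⊗]  ⊢ (p2⊥ ⊗ p2⊥), (((p2 ⅋ p2) ⅋ (p2⊥ ⊗ p2⊥)) ⊗ (p2 ⅋ p2))
  [⅋]  ⊢ ((p2 ⅋ p2) ⅋ (p2⊥ ⊗ p2⊥))
    [⅋]  ⊢ (p2⊥ ⊗ p2⊥), (p2 ⅋ p2)
      [⊗]  ⊢ p2, p2, (p2⊥ ⊗ p2⊥)
        [Ax]  ⊢ p2, p2⊥
        [Ax]  ⊢ p2, p2⊥
  [⅋]  ⊢ (p2⊥ ⊗ p2⊥), (p2 ⅋ p2)
    [⊗]  ⊢ p2, p2, (p2⊥ ⊗ p2⊥)
      [Ax]  ⊢ p2, p2⊥
      [Ax]  ⊢ p2, p2⊥

Result: YES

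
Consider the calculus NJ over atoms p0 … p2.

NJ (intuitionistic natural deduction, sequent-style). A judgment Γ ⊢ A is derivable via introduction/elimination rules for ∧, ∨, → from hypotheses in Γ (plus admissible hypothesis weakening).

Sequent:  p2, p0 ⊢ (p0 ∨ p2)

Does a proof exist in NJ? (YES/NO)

Derivation trace:
[Wk] p2, p0 ⊢ (p0 ∨ p2)
  [∨I₂] p2 ⊢ (p0 ∨ p2)
    [Ax] p2 ⊢ p2

Result: YES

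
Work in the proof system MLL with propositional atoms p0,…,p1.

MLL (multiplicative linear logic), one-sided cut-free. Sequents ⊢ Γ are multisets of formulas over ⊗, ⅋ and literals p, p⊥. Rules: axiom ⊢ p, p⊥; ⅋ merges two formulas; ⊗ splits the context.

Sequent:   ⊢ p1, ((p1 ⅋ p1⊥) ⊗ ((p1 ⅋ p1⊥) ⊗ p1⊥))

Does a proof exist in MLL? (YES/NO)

Derivation (root first):
[⊗]  ⊢ p1, ((p1 ⅋ p1⊥) ⊗ ((p1 ⅋ p1⊥) ⊗ p1⊥))
  [⅋]  ⊢ (p1 ⅋ p1⊥)
    [Ax]  ⊢ p1, p1⊥
  [⊗]  ⊢ p1, ((p1 ⅋ p1⊥) ⊗ p1⊥)
    [⅋]  ⊢ (p1 ⅋ p1⊥)
      [Ax]  ⊢ p1, p1⊥
    [Ax]  ⊢ p1, p1⊥

Result: YES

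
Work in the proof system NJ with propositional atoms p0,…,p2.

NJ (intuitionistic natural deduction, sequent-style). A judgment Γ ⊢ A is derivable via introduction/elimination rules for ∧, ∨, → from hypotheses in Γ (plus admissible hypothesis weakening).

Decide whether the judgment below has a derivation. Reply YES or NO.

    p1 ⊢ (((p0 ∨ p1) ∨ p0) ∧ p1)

Derivation trace:
[∧I] p1 ⊢ (((p0 ∨ p1) ∨ p0) ∧ p1)
  [∨I₁] p1 ⊢ ((p0 ∨ p1) ∨ p0)
    [∨I₂] p1 ⊢ (p0 ∨ p1)
      [Ax] p1 ⊢ p1
  [Ax] p1 ⊢ p1

Result: YES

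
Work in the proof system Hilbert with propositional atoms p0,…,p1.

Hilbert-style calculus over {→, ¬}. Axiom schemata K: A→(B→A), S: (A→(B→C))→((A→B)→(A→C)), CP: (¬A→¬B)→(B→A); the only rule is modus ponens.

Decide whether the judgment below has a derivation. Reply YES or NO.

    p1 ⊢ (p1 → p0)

Search for a countermodel by truth-table:
  v=00: Γ:[p1=F] Δ:[(p1 → p0)=T] refutes=False
  v=01: Γ:[p1=T] Δ:[(p1 → p0)=F] refutes=True  ← countermodel

Result: NO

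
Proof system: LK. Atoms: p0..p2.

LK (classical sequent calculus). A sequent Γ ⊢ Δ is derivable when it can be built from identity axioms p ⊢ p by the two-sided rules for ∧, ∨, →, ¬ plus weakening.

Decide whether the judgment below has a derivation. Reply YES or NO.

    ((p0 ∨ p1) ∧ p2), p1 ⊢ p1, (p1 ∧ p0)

Derivation trace:
[∧R] ((p0 ∨ p1) ∧ p2), p1 ⊢ p1, (p1 ∧ p0)
  [Ax] p1 ⊢ p1
  [∧L] ((p0 ∨ p1) ∧ p2) ⊢ p1, p0
    [WL] (p0 ∨ p1), p2 ⊢ p1, p0
      [∨L] (p0 ∨ p1) ⊢ p1, p0
        [Ax] p0 ⊢ p0
        [Ax] p1 ⊢ p1

Result: YES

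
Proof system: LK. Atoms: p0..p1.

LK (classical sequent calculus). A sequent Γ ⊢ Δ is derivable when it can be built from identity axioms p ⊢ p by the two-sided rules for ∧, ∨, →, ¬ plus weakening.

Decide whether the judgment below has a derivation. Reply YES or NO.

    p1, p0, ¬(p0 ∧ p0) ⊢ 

Derivation (root first):
[¬L] p1, p0, ¬(p0 ∧ p0) ⊢ 
  [∧R] p1, p0 ⊢ (p0 ∧ p0)
    [Ax] p0 ⊢ p0
    [WL] p0, p1 ⊢ p0
      [Ax] p0 ⊢ p0

Result: YES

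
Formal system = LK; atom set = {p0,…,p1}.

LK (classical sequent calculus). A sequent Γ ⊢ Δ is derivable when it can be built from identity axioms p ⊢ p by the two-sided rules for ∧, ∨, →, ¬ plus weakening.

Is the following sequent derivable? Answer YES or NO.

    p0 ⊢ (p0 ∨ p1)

Proof tree:
[∨R] p0 ⊢ (p0 ∨ p1)
  [WR] p0 ⊢ p0, p1
    [Ax] p0 ⊢ p0

Result: YES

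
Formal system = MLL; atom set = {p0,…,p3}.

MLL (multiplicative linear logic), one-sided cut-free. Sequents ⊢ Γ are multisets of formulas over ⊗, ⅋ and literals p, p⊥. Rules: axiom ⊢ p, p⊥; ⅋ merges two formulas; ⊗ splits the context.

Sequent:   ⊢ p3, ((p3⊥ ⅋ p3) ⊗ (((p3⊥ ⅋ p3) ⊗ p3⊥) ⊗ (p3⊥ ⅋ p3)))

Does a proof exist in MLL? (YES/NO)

Proof tree:
[⊗]  ⊢ p3, ((p3⊥ ⅋ p3) ⊗ (((p3⊥ ⅋ p3) ⊗ p3⊥) ⊗ (p3⊥ ⅋ p3)))
  [⅋]  ⊢ (p3⊥ ⅋ p3)
    [Ax]  ⊢ p3, p3⊥
  [⊗]  ⊢ p3, (((p3⊥ ⅋ p3) ⊗ p3⊥) ⊗ (p3⊥ ⅋ p3))
    [⊗]  ⊢ p3, ((p3⊥ ⅋ p3) ⊗ p3⊥)
      [⅋]  ⊢ (p3⊥ ⅋ p3)
        [Ax]  ⊢ p3, p3⊥
      [Ax]  ⊢ p3, p3⊥
    [⅋]  ⊢ (p3⊥ ⅋ p3)
      [Ax]  ⊢ p3, p3⊥

Result: YES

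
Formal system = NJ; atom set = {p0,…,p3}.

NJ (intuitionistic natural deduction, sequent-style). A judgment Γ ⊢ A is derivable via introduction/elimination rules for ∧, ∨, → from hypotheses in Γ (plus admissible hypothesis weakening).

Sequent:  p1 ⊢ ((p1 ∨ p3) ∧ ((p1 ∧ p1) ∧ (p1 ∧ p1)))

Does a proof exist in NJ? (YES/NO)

Derivation (root first):
[∧I] p1 ⊢ ((p1 ∨ p3) ∧ ((p1 ∧ p1) ∧ (p1 ∧ p1)))
  [∨I₁] p1 ⊢ (p1 ∨ p3)
    [Ax] p1 ⊢ p1
  [∧I] p1 ⊢ ((p1 ∧ p1) ∧ (p1 ∧ p1))
    [∧I] p1 ⊢ (p1 ∧ p1)
      [Ax] p1 ⊢ p1
      [Ax] p1 ⊢ p1
    [∧I] p1 ⊢ (p1 ∧ p1)
      [Ax] p1 ⊢ p1
      [Ax] p1 ⊢ p1

Result: YES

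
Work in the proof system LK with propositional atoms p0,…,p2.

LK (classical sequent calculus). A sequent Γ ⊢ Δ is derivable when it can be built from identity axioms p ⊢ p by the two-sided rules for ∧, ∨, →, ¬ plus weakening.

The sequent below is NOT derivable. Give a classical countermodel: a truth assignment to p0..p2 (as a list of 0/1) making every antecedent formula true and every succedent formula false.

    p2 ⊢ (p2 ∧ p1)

Enumerate valuations to refute Γ ⊢ Δ:
  v=000: Γ:[p2=F] Δ:[(p2 ∧ p1)=F] refutes=False
  v=001: Γ:[p2=T] Δ:[(p2 ∧ p1)=F] refutes=True  ← countermodel

Result: [0, 0, 1]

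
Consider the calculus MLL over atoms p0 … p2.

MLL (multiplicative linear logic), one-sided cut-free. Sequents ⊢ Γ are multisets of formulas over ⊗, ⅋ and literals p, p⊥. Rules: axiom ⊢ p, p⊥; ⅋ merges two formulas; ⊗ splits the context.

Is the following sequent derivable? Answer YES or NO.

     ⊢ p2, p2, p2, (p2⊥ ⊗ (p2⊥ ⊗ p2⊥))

Proof tree:
[⊗]  ⊢ p2, p2, p2, (p2⊥ ⊗ (p2⊥ ⊗ p2⊥))
  [Ax]  ⊢ p2, p2⊥
  [⊗]  ⊢ p2, p2, (p2⊥ ⊗ p2⊥)
    [Ax]  ⊢ p2, p2⊥
    [Ax]  ⊢ p2, p2⊥

Result: YES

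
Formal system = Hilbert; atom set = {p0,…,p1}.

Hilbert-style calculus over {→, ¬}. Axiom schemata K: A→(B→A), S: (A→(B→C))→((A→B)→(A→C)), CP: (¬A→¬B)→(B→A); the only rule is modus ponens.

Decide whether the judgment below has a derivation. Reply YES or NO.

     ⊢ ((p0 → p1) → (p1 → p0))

Enumerate valuations to refute Γ ⊢ Δ:
  v=00: Γ:[] Δ:[((p0 → p1) → (p1 → p0))=T] refutes=False
  v=01: Γ:[] Δ:[((p0 → p1) → (p1 → p0))=F] refutes=True  ← countermodel

Result: NO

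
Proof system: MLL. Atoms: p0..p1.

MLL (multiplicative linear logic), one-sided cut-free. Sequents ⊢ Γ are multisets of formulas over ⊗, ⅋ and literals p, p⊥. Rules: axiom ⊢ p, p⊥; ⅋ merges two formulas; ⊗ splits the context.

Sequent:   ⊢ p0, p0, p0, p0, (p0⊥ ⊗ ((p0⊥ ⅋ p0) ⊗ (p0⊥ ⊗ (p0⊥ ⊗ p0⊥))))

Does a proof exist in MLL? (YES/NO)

Derivation trace:
[⊗]  ⊢ p0, p0, p0, p0, (p0⊥ ⊗ ((p0⊥ ⅋ p0) ⊗ (p0⊥ ⊗ (p0⊥ ⊗ p0⊥))))
  [Ax]  ⊢ p0, p0⊥
  [⊗]  ⊢ p0, p0, p0, ((p0⊥ ⅋ p0) ⊗ (p0⊥ ⊗ (p0⊥ ⊗ p0⊥)))
    [⅋]  ⊢ (p0⊥ ⅋ p0)
      [Ax]  ⊢ p0, p0⊥
    [⊗]  ⊢ p0, p0, p0, (p0⊥ ⊗ (p0⊥ ⊗ p0⊥))
      [Ax]  ⊢ p0, p0⊥
      [⊗]  ⊢ p0, p0, (p0⊥ ⊗ p0⊥)
        [Ax]  ⊢ p0, p0⊥
        [Ax]  ⊢ p0, p0⊥

Result: YES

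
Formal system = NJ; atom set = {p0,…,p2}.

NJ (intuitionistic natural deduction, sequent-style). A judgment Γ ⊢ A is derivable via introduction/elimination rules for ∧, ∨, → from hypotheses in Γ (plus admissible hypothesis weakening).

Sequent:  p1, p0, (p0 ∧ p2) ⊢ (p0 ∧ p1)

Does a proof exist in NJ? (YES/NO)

Derivation trace:
[Wk] p1, p0, (p0 ∧ p2) ⊢ (p0 ∧ p1)
  [∧I] p1, p0 ⊢ (p0 ∧ p1)
    [Ax] p0 ⊢ p0
    [Ax] p1 ⊢ p1

Result: YES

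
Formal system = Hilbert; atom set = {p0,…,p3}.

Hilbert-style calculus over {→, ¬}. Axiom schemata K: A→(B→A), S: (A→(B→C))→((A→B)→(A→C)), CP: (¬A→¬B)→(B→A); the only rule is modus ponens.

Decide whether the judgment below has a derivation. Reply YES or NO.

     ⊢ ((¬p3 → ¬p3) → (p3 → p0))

Truth-table refutation:
  v=0000: Γ:[] Δ:[((¬p3 → ¬p3) → (p3 → p0))=T] refutes=False
  v=0001: Γ:[] Δ:[((¬p3 → ¬p3) → (p3 → p0))=F] refutes=True  ← countermodel

Result: NO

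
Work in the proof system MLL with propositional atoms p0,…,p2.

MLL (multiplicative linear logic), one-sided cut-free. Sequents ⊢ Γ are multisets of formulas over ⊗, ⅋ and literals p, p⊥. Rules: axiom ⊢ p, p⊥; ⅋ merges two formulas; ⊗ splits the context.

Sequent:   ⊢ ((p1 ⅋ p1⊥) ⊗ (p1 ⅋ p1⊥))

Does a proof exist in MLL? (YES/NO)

Derivation (root first):
[⊗]  ⊢ ((p1 ⅋ p1⊥) ⊗ (p1 ⅋ p1⊥))
  [⅋]  ⊢ (p1 ⅋ p1⊥)
    [Ax]  ⊢ p1, p1⊥
  [⅋]  ⊢ (p1 ⅋ p1⊥)
    [Ax]  ⊢ p1, p1⊥

Result: YES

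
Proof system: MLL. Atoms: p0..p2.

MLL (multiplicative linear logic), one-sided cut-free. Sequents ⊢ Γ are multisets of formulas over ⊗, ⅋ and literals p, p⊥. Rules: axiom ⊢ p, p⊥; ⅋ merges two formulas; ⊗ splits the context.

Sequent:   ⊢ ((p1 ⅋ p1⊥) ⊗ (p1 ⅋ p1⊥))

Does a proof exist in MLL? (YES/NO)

Proof tree:
[⊗]  ⊢ ((p1 ⅋ p1⊥) ⊗ (p1 ⅋ p1⊥))
  [⅋]  ⊢ (p1 ⅋ p1⊥)
    [Ax]  ⊢ p1, p1⊥
  [⅋]  ⊢ (p1 ⅋ p1⊥)
    [Ax]  ⊢ p1, p1⊥

Result: YES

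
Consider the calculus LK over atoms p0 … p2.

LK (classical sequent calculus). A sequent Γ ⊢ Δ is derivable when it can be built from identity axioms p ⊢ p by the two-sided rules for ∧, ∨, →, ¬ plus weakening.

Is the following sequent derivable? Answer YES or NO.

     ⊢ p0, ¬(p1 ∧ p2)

Search for a countermodel by truth-table:
  v=000: Γ:[] Δ:[p0=F, ¬(p1 ∧ p2)=T] refutes=False
  v=001: Γ:[] Δ:[p0=F, ¬(p1 ∧ p2)=T] refutes=False
  v=010: Γ:[] Δ:[p0=F, ¬(p1 ∧ p2)=T] refutes=False
  v=011: Γ:[] Δ:[p0=F, ¬(p1 ∧ p2)=F] refutes=True  ← countermodel

Result: NO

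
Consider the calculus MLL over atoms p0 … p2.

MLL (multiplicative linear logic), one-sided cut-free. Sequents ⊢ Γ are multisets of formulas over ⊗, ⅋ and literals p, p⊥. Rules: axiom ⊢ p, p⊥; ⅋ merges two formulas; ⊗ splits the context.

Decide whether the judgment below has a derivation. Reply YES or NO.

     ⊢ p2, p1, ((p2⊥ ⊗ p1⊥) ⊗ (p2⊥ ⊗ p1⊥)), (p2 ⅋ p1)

Proof tree:
[⅋]  ⊢ p2, p1, ((p2⊥ ⊗ p1⊥) ⊗ (p2⊥ ⊗ p1⊥)), (p2 ⅋ p1)
  [⊗]  ⊢ p2, p1, p2, p1, ((p2⊥ ⊗ p1⊥) ⊗ (p2⊥ ⊗ p1⊥))
    [⊗]  ⊢ p2, p1, (p2⊥ ⊗ p1⊥)
      [Ax]  ⊢ p2, p2⊥
      [Ax]  ⊢ p1, p1⊥
    [⊗]  ⊢ p2, p1, (p2⊥ ⊗ p1⊥)
      [Ax]  ⊢ p2, p2⊥
      [Ax]  ⊢ p1, p1⊥

Result: YES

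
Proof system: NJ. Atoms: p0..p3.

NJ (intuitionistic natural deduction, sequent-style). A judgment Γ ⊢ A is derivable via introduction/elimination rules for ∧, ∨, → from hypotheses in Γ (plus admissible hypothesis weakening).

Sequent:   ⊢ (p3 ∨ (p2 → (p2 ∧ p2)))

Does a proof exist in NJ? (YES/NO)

Derivation trace:
[∨I₂]  ⊢ (p3 ∨ (p2 → (p2 ∧ p2)))
  [→I]  ⊢ (p2 → (p2 ∧ p2))
    [∧I] p2 ⊢ (p2 ∧ p2)
      [Ax] p2 ⊢ p2
      [Ax] p2 ⊢ p2

Result: YES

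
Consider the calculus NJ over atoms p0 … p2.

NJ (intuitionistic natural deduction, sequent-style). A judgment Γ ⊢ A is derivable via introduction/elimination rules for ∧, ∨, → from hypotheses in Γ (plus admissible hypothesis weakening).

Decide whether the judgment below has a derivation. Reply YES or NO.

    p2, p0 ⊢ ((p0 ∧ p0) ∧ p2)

Derivation trace:
[∧I] p2, p0 ⊢ ((p0 ∧ p0) ∧ p2)
  [∧I] p0 ⊢ (p0 ∧ p0)
    [Wk] p0, p0 ⊢ p0
      [Ax] p0 ⊢ p0
    [Ax] p0 ⊢ p0
  [Wk] p2, p2 ⊢ p2
    [Ax] p2 ⊢ p2

Result: YES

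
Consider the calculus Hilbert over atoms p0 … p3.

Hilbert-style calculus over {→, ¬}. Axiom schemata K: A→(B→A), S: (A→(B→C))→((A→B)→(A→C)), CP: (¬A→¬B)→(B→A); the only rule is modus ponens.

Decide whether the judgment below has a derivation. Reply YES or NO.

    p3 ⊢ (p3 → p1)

Truth-table refutation:
  v=0000: Γ:[p3=F] Δ:[(p3 → p1)=T] refutes=False
  v=0001: Γ:[p3=T] Δ:[(p3 → p1)=F] refutes=True  ← countermodel

Result: NO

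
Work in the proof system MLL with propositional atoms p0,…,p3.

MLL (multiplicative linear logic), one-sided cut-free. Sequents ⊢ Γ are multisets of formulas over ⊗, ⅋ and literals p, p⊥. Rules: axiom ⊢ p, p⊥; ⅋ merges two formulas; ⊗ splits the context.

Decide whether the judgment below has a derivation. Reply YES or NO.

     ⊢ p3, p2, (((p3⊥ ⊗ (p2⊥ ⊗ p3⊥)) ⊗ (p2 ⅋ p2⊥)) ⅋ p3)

Derivation (root first):
[⅋]  ⊢ p3, p2, (((p3⊥ ⊗ (p2⊥ ⊗ p3⊥)) ⊗ (p2 ⅋ p2⊥)) ⅋ p3)
  [⊗]  ⊢ p3, p2, p3, ((p3⊥ ⊗ (p2⊥ ⊗ p3⊥)) ⊗ (p2 ⅋ p2⊥))
    [⊗]  ⊢ p3, p2, p3, (p3⊥ ⊗ (p2⊥ ⊗ p3⊥))
      [Ax]  ⊢ p3, p3⊥
      [⊗]  ⊢ p2, p3, (p2⊥ ⊗ p3⊥)
        [Ax]  ⊢ p2, p2⊥
        [Ax]  ⊢ p3, p3⊥
    [⅋]  ⊢ (p2 ⅋ p2⊥)
      [Ax]  ⊢ p2, p2⊥

Result: YES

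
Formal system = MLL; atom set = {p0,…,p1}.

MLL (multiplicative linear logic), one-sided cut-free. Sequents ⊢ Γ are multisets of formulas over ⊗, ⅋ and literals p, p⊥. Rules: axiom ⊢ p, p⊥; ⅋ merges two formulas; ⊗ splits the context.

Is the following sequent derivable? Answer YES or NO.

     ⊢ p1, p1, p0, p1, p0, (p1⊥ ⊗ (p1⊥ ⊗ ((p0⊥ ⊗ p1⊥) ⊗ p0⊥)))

Derivation (root first):
[⊗]  ⊢ p1, p1, p0, p1, p0, (p1⊥ ⊗ (p1⊥ ⊗ ((p0⊥ ⊗ p1⊥) ⊗ p0⊥)))
  [Ax]  ⊢ p1, p1⊥
  [⊗]  ⊢ p1, p0, p1, p0, (p1⊥ ⊗ ((p0⊥ ⊗ p1⊥) ⊗ p0⊥))
    [Ax]  ⊢ p1, p1⊥
    [⊗]  ⊢ p0, p1, p0, ((p0⊥ ⊗ p1⊥) ⊗ p0⊥)
      [⊗]  ⊢ p0, p1, (p0⊥ ⊗ p1⊥)
        [Ax]  ⊢ p0, p0⊥
        [Ax]  ⊢ p1, p1⊥
      [Ax]  ⊢ p0, p0⊥

Result: YES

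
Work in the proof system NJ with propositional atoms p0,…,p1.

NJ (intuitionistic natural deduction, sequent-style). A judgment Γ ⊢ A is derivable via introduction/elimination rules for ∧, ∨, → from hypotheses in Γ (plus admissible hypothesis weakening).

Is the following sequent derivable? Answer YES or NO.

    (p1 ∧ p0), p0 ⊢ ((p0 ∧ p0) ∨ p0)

Proof tree:
[∨I₁] (p1 ∧ p0), p0 ⊢ ((p0 ∧ p0) ∨ p0)
  [∧I] (p1 ∧ p0), p0 ⊢ (p0 ∧ p0)
    [Wk] p0, (p1 ∧ p0) ⊢ p0
      [Ax] p0 ⊢ p0
    [Wk] p0, (p1 ∧ p0) ⊢ p0
      [Ax] p0 ⊢ p0

Result: YES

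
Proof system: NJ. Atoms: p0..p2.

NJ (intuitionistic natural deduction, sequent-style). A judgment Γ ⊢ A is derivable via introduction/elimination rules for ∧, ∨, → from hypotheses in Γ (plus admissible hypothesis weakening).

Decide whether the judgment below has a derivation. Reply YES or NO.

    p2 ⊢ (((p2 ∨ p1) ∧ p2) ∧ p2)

Derivation trace:
[∧I] p2 ⊢ (((p2 ∨ p1) ∧ p2) ∧ p2)
  [∧I] p2 ⊢ ((p2 ∨ p1) ∧ p2)
    [∨I₁] p2 ⊢ (p2 ∨ p1)
      [Ax] p2 ⊢ p2
    [Ax] p2 ⊢ p2
  [Ax] p2 ⊢ p2

Result: YES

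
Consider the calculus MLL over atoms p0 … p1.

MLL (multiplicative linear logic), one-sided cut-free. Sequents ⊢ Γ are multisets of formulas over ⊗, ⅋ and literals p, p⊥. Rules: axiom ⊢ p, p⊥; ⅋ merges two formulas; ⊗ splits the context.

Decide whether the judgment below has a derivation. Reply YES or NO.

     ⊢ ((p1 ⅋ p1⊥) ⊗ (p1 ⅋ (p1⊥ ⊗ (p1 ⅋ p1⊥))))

Proof tree:
[⊗]  ⊢ ((p1 ⅋ p1⊥) ⊗ (p1 ⅋ (p1⊥ ⊗ (p1 ⅋ p1⊥))))
  [⅋]  ⊢ (p1 ⅋ p1⊥)
    [Ax]  ⊢ p1, p1⊥
  [⅋]  ⊢ (p1 ⅋ (p1⊥ ⊗ (p1 ⅋ p1⊥)))
    [⊗]  ⊢ p1, (p1⊥ ⊗ (p1 ⅋ p1⊥))
      [Ax]  ⊢ p1, p1⊥
      [⅋]  ⊢ (p1 ⅋ p1⊥)
        [Ax]  ⊢ p1, p1⊥

Result: YES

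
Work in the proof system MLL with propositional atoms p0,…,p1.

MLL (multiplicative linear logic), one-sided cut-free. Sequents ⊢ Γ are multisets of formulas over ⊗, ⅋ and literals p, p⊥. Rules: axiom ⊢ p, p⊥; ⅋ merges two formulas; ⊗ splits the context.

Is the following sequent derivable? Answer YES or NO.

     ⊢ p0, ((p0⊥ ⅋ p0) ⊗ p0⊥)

Proof tree:
[⊗]  ⊢ p0, ((p0⊥ ⅋ p0) ⊗ p0⊥)
  [⅋]  ⊢ (p0⊥ ⅋ p0)
    [Ax]  ⊢ p0, p0⊥
  [Ax]  ⊢ p0, p0⊥

Result: YES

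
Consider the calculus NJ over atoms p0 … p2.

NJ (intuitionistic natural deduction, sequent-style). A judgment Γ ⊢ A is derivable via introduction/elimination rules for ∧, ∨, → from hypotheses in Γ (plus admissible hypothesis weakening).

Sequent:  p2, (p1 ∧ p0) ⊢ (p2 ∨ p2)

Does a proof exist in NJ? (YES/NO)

Derivation trace:
[∨I₂] p2, (p1 ∧ p0) ⊢ (p2 ∨ p2)
  [Wk] p2, (p1 ∧ p0) ⊢ p2
    [Ax] p2 ⊢ p2

Result: YES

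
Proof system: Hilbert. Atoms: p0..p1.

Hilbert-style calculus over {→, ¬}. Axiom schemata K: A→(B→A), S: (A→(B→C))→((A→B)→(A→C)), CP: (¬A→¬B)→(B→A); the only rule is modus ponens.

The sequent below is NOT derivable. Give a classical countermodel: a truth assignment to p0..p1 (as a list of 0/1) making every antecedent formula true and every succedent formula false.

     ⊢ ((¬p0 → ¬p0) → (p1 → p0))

Enumerate valuations to refute Γ ⊢ Δ:
  v=00: Γ:[] Δ:[((¬p0 → ¬p0) → (p1 → p0))=T] refutes=False
  v=01: Γ:[] Δ:[((¬p0 → ¬p0) → (p1 → p0))=F] refutes=True  ← countermodel

Result: [0, 1]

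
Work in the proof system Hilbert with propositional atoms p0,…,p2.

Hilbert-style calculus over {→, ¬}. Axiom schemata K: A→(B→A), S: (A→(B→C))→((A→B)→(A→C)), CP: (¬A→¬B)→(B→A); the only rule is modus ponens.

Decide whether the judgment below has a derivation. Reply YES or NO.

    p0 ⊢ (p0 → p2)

Truth-table refutation:
  v=000: Γ:[p0=F] Δ:[(p0 → p2)=T] refutes=False
  v=001: Γ:[p0=F] Δ:[(p0 → p2)=T] refutes=False
  v=010: Γ:[p0=F] Δ:[(p0 → p2)=T] refutes=False
  v=011: Γ:[p0=F] Δ:[(p0 → p2)=T] refutes=False
  v=100: Γ:[p0=T] Δ:[(p0 → p2)=F] refutes=True  ← countermodel

Result: NO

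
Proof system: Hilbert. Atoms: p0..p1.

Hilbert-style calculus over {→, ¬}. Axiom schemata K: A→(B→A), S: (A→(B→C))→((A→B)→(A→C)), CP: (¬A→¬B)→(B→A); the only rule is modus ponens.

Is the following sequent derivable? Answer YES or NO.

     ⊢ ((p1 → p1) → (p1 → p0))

Enumerate valuations to refute Γ ⊢ Δ:
  v=00: Γ:[] Δ:[((p1 → p1) → (p1 → p0))=T] refutes=False
  v=01: Γ:[] Δ:[((p1 → p1) → (p1 → p0))=F] refutes=True  ← countermodel

Result: NO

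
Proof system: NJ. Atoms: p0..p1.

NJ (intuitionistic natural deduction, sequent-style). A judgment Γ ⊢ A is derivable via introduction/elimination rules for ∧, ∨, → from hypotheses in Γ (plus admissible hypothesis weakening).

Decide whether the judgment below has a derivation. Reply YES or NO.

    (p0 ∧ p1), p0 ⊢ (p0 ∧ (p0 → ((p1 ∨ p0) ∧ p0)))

Derivation trace:
[∧I] (p0 ∧ p1), p0 ⊢ (p0 ∧ (p0 → ((p1 ∨ p0) ∧ p0)))
  [Wk] p0, (p0 ∧ p1) ⊢ p0
    [Ax] p0 ⊢ p0
  [→I]  ⊢ (p0 → ((p1 ∨ p0) ∧ p0))
    [∧I] p0 ⊢ ((p1 ∨ p0) ∧ p0)
      [∨I₂] p0 ⊢ (p1 ∨ p0)
        [Ax] p0 ⊢ p0
      [Ax] p0 ⊢ p0

Result: YES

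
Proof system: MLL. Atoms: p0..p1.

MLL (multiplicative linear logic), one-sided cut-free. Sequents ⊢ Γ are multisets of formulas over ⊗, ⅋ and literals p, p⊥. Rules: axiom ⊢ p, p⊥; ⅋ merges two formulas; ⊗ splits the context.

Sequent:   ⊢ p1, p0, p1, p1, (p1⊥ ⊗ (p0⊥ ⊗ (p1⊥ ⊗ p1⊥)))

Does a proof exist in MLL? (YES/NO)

Derivation (root first):
[⊗]  ⊢ p1, p0, p1, p1, (p1⊥ ⊗ (p0⊥ ⊗ (p1⊥ ⊗ p1⊥)))
  [Ax]  ⊢ p1, p1⊥
  [⊗]  ⊢ p0, p1, p1, (p0⊥ ⊗ (p1⊥ ⊗ p1⊥))
    [Ax]  ⊢ p0, p0⊥
    [⊗]  ⊢ p1, p1, (p1⊥ ⊗ p1⊥)
      [Ax]  ⊢ p1, p1⊥
      [Ax]  ⊢ p1, p1⊥

Result: YES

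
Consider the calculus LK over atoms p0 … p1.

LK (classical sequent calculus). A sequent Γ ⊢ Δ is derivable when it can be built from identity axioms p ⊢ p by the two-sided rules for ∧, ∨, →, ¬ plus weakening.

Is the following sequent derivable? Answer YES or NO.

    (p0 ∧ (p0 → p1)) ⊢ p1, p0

Derivation trace:
[∧L] (p0 ∧ (p0 → p1)) ⊢ p1, p0
  [WR] p0, (p0 → p1) ⊢ p1, p0
    [→L] p0, (p0 → p1) ⊢ p1
      [Ax] p0 ⊢ p0
      [Ax] p1 ⊢ p1

Result: YES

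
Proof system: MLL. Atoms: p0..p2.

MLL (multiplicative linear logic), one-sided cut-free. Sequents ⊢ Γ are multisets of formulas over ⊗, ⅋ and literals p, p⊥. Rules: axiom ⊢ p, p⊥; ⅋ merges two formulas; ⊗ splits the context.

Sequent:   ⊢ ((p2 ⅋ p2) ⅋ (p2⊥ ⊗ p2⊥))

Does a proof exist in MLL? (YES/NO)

Proof tree:
[⅋]  ⊢ ((p2 ⅋ p2) ⅋ (p2⊥ ⊗ p2⊥))
  [⅋]  ⊢ (p2⊥ ⊗ p2⊥), (p2 ⅋ p2)
    [⊗]  ⊢ p2, p2, (p2⊥ ⊗ p2⊥)
      [Ax]  ⊢ p2, p2⊥
      [Ax]  ⊢ p2, p2⊥

Result: YES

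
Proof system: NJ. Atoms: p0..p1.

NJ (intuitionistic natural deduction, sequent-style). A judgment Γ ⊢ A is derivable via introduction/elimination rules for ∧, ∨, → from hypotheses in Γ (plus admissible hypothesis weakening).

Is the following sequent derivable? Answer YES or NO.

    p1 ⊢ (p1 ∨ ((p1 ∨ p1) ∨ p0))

Derivation (root first):
[∨I₂] p1 ⊢ (p1 ∨ ((p1 ∨ p1) ∨ p0))
  [∨I₁] p1 ⊢ ((p1 ∨ p1) ∨ p0)
    [∨I₁] p1 ⊢ (p1 ∨ p1)
      [Ax] p1 ⊢ p1

Result: YES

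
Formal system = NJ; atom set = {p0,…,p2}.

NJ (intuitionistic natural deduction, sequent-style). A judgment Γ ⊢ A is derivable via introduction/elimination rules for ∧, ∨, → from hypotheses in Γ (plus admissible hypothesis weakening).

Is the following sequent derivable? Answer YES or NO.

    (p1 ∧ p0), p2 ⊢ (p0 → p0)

Derivation trace:
[Wk] (p1 ∧ p0), p2 ⊢ (p0 → p0)
  [Wk] (p1 ∧ p0) ⊢ (p0 → p0)
    [→I]  ⊢ (p0 → p0)
      [Ax] p0 ⊢ p0

Result: YES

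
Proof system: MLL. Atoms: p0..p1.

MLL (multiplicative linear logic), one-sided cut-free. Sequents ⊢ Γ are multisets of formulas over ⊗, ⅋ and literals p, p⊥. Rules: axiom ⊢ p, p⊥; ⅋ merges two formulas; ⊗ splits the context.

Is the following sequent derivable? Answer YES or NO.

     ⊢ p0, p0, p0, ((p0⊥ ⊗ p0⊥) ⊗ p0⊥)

Derivation trace:
[⊗]  ⊢ p0, p0, p0, ((p0⊥ ⊗ p0⊥) ⊗ p0⊥)
  [⊗]  ⊢ p0, p0, (p0⊥ ⊗ p0⊥)
    [Ax]  ⊢ p0, p0⊥
    [Ax]  ⊢ p0, p0⊥
  [Ax]  ⊢ p0, p0⊥

Result: YES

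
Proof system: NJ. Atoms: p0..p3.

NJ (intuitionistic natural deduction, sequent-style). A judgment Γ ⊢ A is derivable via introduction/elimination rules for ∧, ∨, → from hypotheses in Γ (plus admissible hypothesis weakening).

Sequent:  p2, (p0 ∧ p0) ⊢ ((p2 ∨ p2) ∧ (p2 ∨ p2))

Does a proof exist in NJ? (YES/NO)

Derivation trace:
[∧I] p2, (p0 ∧ p0) ⊢ ((p2 ∨ p2) ∧ (p2 ∨ p2))
  [∨I₁] p2, (p0 ∧ p0) ⊢ (p2 ∨ p2)
    [Wk] p2, (p0 ∧ p0) ⊢ p2
      [Ax] p2 ⊢ p2
  [∨I₁] p2, (p0 ∧ p0) ⊢ (p2 ∨ p2)
    [Wk] p2, (p0 ∧ p0) ⊢ p2
      [Ax] p2 ⊢ p2

Result: YES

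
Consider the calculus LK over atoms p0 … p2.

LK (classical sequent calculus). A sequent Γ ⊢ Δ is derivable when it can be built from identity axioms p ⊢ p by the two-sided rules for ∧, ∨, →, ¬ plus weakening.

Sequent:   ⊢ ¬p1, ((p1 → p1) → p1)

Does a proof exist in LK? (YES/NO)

Derivation trace:
[→R]  ⊢ ¬p1, ((p1 → p1) → p1)
  [¬R] (p1 → p1) ⊢ p1, ¬p1
    [→L] p1, (p1 → p1) ⊢ p1
      [Ax] p1 ⊢ p1
      [Ax] p1 ⊢ p1

Result: YES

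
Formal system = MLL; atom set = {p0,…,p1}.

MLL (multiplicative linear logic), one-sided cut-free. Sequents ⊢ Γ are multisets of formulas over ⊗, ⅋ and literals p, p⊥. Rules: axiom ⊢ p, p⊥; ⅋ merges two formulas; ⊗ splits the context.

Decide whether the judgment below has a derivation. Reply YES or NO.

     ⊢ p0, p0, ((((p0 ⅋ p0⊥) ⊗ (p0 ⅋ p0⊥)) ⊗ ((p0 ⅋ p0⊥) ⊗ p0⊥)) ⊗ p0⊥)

Derivation trace:
[⊗]  ⊢ p0, p0, ((((p0 ⅋ p0⊥) ⊗ (p0 ⅋ p0⊥)) ⊗ ((p0 ⅋ p0⊥) ⊗ p0⊥)) ⊗ p0⊥)
  [⊗]  ⊢ p0, (((p0 ⅋ p0⊥) ⊗ (p0 ⅋ p0⊥)) ⊗ ((p0 ⅋ p0⊥) ⊗ p0⊥))
    [⊗]  ⊢ ((p0 ⅋ p0⊥) ⊗ (p0 ⅋ p0⊥))
      [⅋]  ⊢ (p0 ⅋ p0⊥)
        [Ax]  ⊢ p0, p0⊥
      [⅋]  ⊢ (p0 ⅋ p0⊥)
        [Ax]  ⊢ p0, p0⊥
    [⊗]  ⊢ p0, ((p0 ⅋ p0⊥) ⊗ p0⊥)
      [⅋]  ⊢ (p0 ⅋ p0⊥)
        [Ax]  ⊢ p0, p0⊥
      [Ax]  ⊢ p0, p0⊥
  [Ax]  ⊢ p0, p0⊥

Result: YES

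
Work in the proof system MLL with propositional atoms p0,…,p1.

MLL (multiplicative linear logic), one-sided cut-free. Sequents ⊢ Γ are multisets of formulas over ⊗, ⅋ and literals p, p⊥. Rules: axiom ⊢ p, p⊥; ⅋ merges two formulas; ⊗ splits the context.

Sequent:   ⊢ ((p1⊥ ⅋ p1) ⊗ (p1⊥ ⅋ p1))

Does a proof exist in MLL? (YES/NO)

Derivation (root first):
[⊗]  ⊢ ((p1⊥ ⅋ p1) ⊗ (p1⊥ ⅋ p1))
  [⅋]  ⊢ (p1⊥ ⅋ p1)
    [Ax]  ⊢ p1, p1⊥
  [⅋]  ⊢ (p1⊥ ⅋ p1)
    [Ax]  ⊢ p1, p1⊥

Result: YES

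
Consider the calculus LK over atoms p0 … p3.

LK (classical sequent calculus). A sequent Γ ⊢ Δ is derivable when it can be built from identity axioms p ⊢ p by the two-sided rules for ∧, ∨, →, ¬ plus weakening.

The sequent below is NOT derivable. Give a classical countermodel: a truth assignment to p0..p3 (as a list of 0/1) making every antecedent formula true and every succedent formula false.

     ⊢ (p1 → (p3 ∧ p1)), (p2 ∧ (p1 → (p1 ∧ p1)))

Truth-table refutation:
  v=0000: Γ:[] Δ:[(p1 → (p3 ∧ p1))=T, (p2 ∧ (p1 → (p1 ∧ p1)))=F] refutes=False
  v=0001: Γ:[] Δ:[(p1 → (p3 ∧ p1))=T, (p2 ∧ (p1 → (p1 ∧ p1)))=F] refutes=False
  v=0010: Γ:[] Δ:[(p1 → (p3 ∧ p1))=T, (p2 ∧ (p1 → (p1 ∧ p1)))=T] refutes=False
  v=0011: Γ:[] Δ:[(p1 → (p3 ∧ p1))=T, (p2 ∧ (p1 → (p1 ∧ p1)))=T] refutes=False
  v=0100: Γ:[] Δ:[(p1 → (p3 ∧ p1))=F, (p2 ∧ (p1 → (p1 ∧ p1)))=F] refutes=True  ← countermodel

Result: [0, 1, 0, 0]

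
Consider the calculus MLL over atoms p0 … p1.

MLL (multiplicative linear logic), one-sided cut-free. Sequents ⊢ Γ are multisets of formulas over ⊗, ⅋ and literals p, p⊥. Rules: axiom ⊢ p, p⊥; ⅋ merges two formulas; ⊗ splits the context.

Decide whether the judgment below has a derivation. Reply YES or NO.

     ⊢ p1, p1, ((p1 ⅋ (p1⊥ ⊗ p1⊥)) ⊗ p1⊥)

Derivation (root first):
[⊗]  ⊢ p1, p1, ((p1 ⅋ (p1⊥ ⊗ p1⊥)) ⊗ p1⊥)
  [⅋]  ⊢ p1, (p1 ⅋ (p1⊥ ⊗ p1⊥))
    [⊗]  ⊢ p1, p1, (p1⊥ ⊗ p1⊥)
      [Ax]  ⊢ p1, p1⊥
      [Ax]  ⊢ p1, p1⊥
  [Ax]  ⊢ p1, p1⊥

Result: YES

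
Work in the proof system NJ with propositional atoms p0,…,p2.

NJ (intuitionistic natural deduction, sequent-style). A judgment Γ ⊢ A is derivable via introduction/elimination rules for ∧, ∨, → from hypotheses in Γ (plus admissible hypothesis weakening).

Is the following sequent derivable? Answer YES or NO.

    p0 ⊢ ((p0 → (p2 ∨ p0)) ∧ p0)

Derivation trace:
[∧I] p0 ⊢ ((p0 → (p2 ∨ p0)) ∧ p0)
  [→I]  ⊢ (p0 → (p2 ∨ p0))
    [∨I₂] p0 ⊢ (p2 ∨ p0)
      [Ax] p0 ⊢ p0
  [Ax] p0 ⊢ p0

Result: YES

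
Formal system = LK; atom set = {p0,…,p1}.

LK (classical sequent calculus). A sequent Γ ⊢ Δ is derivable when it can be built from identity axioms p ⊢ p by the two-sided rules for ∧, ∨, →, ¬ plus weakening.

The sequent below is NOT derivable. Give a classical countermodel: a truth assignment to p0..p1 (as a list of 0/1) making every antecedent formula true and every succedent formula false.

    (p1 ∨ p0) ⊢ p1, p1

Truth-table refutation:
  v=00: Γ:[(p1 ∨ p0)=F] Δ:[p1=F, p1=F] refutes=False
  v=01: Γ:[(p1 ∨ p0)=T] Δ:[p1=T, p1=T] refutes=False
  v=10: Γ:[(p1 ∨ p0)=T] Δ:[p1=F, p1=F] refutes=True  ← countermodel

Result: [1, 0]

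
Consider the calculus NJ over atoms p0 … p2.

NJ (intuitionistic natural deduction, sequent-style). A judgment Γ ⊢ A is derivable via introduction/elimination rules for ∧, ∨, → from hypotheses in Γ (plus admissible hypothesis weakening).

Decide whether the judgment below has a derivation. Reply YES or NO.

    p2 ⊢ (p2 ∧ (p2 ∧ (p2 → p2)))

Proof tree:
[∧I] p2 ⊢ (p2 ∧ (p2 ∧ (p2 → p2)))
  [Ax] p2 ⊢ p2
  [∧I] p2 ⊢ (p2 ∧ (p2 → p2))
    [Ax] p2 ⊢ p2
    [→I]  ⊢ (p2 → p2)
      [Ax] p2 ⊢ p2

Result: YES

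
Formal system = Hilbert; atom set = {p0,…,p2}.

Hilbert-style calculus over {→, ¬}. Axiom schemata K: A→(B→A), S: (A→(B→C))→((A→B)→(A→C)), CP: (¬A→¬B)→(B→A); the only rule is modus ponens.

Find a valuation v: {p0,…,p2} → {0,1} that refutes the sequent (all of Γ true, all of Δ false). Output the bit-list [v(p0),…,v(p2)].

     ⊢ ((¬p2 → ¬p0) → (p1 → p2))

Enumerate valuations to refute Γ ⊢ Δ:
  v=000: Γ:[] Δ:[((¬p2 → ¬p0) → (p1 → p2))=T] refutes=False
  v=001: Γ:[] Δ:[((¬p2 → ¬p0) → (p1 → p2))=T] refutes=False
  v=010: Γ:[] Δ:[((¬p2 → ¬p0) → (p1 → p2))=F] refutes=True  ← countermodel

Result: [0, 1, 0]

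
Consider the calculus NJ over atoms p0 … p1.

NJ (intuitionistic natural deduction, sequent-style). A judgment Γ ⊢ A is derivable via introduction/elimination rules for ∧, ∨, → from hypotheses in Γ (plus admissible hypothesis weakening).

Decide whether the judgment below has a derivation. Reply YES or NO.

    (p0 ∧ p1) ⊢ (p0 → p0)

Proof tree:
[Wk] (p0 ∧ p1) ⊢ (p0 → p0)
  [→I]  ⊢ (p0 → p0)
    [Ax] p0 ⊢ p0

Result: YES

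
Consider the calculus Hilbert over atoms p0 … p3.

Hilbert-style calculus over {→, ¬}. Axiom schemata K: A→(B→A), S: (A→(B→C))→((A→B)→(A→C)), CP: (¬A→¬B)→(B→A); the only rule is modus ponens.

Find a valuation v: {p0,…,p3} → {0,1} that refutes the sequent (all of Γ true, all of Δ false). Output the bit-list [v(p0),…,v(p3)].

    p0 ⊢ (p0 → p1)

Enumerate valuations to refute Γ ⊢ Δ:
  v=0000: Γ:[p0=F] Δ:[(p0 → p1)=T] refutes=False
  v=0001: Γ:[p0=F] Δ:[(p0 → p1)=T] refutes=False
  v=0010: Γ:[p0=F] Δ:[(p0 → p1)=T] refutes=False
  v=0011: Γ:[p0=F] Δ:[(p0 → p1)=T] refutes=False
  v=0100: Γ:[p0=F] Δ:[(p0 → p1)=T] refutes=False
  v=0101: Γ:[p0=F] Δ:[(p0 → p1)=T] refutes=False
  v=0110: Γ:[p0=F] Δ:[(p0 → p1)=T] refutes=False
  v=0111: Γ:[p0=F] Δ:[(p0 → p1)=T] refutes=False
  v=1000: Γ:[p0=T] Δ:[(p0 → p1)=F] refutes=True  ← countermodel

Result: [1, 0, 0, 0]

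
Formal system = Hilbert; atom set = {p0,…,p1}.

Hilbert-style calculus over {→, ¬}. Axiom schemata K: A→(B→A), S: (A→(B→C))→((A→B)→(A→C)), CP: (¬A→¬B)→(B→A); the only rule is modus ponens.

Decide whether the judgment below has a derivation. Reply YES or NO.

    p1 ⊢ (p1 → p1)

Proof tree:
[MP] p1 ⊢ (p1 → p1)
  [MP]  ⊢ ((p1 → p1) → (p1 → p1))
    [S]  ⊢ ((p1 → (p1 → p1)) → ((p1 → p1) → (p1 → p1)))
    [K]  ⊢ (p1 → (p1 → p1))
  [MP] p1 ⊢ (p1 → p1)
    [K]  ⊢ (p1 → (p1 → p1))
    [Hyp] p1 ⊢ p1

Result: YES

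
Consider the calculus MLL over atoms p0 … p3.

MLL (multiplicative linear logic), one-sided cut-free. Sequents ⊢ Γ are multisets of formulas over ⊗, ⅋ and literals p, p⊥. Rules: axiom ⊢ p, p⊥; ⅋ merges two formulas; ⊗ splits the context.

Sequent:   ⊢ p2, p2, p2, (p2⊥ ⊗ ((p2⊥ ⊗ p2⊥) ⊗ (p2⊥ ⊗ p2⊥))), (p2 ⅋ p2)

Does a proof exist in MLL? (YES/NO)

Derivation (root first):
[⅋]  ⊢ p2, p2, p2, (p2⊥ ⊗ ((p2⊥ ⊗ p2⊥) ⊗ (p2⊥ ⊗ p2⊥))), (p2 ⅋ p2)
  [⊗]  ⊢ p2, p2, p2, p2, p2, (p2⊥ ⊗ ((p2⊥ ⊗ p2⊥) ⊗ (p2⊥ ⊗ p2⊥)))
    [Ax]  ⊢ p2, p2⊥
    [⊗]  ⊢ p2, p2, p2, p2, ((p2⊥ ⊗ p2⊥) ⊗ (p2⊥ ⊗ p2⊥))
      [⊗]  ⊢ p2, p2, (p2⊥ ⊗ p2⊥)
        [Ax]  ⊢ p2, p2⊥
        [Ax]  ⊢ p2, p2⊥
      [⊗]  ⊢ p2, p2, (p2⊥ ⊗ p2⊥)
        [Ax]  ⊢ p2, p2⊥
        [Ax]  ⊢ p2, p2⊥

Result: YES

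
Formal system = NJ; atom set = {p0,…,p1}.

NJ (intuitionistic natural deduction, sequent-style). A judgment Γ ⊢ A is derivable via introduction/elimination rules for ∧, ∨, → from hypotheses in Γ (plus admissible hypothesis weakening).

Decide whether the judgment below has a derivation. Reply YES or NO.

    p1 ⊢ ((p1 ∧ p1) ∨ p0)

Derivation (root first):
[∨I₁] p1 ⊢ ((p1 ∧ p1) ∨ p0)
  [∧I] p1 ⊢ (p1 ∧ p1)
    [Ax] p1 ⊢ p1
    [Ax] p1 ⊢ p1

Result: YES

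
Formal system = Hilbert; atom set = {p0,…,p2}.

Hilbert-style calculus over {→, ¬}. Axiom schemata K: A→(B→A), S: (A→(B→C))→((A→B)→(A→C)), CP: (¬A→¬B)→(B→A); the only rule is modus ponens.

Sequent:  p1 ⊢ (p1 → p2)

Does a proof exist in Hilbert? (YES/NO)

Truth-table refutation:
  v=000: Γ:[p1=F] Δ:[(p1 → p2)=T] refutes=False
  v=001: Γ:[p1=F] Δ:[(p1 → p2)=T] refutes=False
  v=010: Γ:[p1=T] Δ:[(p1 → p2)=F] refutes=True  ← countermodel

Result: NO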